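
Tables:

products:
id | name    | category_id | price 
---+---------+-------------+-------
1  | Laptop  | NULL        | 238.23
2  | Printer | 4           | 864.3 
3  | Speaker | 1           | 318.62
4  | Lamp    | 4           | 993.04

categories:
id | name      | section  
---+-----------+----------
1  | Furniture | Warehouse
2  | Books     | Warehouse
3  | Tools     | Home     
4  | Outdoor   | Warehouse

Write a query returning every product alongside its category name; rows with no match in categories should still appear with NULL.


LEFT JOIN keeps every row from products (the left table); where category_id has no match in categories, the category columns become NULL. Walk through each product:
  - product 1 (Laptop): category_id=NULL, no match -> kept with NULL
  - product 2 (Printer): category_id=4 -> matches Outdoor
  - product 3 (Speaker): category_id=1 -> matches Furniture
  - product 4 (Lamp): category_id=4 -> matches Outdoor
All 4 rows appear; 1 has NULL category.

SQL:
SELECT a.name, b.name AS category
FROM products a
LEFT JOIN categories b ON a.category_id = b.id

Result:
name    | category 
--------+----------
Laptop  | NULL     
Printer | Outdoor  
Speaker | Furniture
Lamp    | Outdoor  


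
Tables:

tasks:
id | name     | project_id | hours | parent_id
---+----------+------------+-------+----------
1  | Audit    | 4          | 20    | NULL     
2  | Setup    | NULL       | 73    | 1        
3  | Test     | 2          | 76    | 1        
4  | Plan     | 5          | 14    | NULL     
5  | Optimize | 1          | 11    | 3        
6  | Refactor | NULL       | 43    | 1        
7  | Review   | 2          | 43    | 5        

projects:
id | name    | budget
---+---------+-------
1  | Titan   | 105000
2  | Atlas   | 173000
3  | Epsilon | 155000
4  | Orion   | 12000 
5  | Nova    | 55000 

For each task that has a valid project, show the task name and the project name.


INNER JOIN keeps only tasks rows whose project_id matches an id in projects. Walk through each task:
  - task 1 (Audit): project_id=4 -> matches Orion
  - task 2 (Setup): project_id=NULL, no match -> dropped
  - task 3 (Test): project_id=2 -> matches Atlas
  - task 4 (Plan): project_id=5 -> matches Nova
  - task 5 (Optimize): project_id=1 -> matches Titan
  - task 6 (Refactor): project_id=NULL, no match -> dropped
  - task 7 (Review): project_id=2 -> matches Atlas
So 2 of 7 rows are dropped.

SQL:
SELECT a.name, b.name AS project
FROM tasks a
INNER JOIN projects b ON a.project_id = b.id

Result:
name     | project
---------+--------
Audit    | Orion  
Test     | Atlas  
Plan     | Nova   
Optimize | Titan  
Review   | Atlas  


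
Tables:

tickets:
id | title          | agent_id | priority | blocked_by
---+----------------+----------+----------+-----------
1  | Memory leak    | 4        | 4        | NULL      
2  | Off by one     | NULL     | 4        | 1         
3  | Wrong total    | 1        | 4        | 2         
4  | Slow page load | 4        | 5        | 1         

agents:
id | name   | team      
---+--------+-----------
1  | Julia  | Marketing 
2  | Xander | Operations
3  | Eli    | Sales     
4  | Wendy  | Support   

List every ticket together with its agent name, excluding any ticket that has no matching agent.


INNER JOIN keeps only tickets rows whose agent_id matches an id in agents. Walk through each ticket:
  - ticket 1 (Memory leak): agent_id=4 -> matches Wendy
  - ticket 2 (Off by one): agent_id=NULL, no match -> dropped
  - ticket 3 (Wrong total): agent_id=1 -> matches Julia
  - ticket 4 (Slow page load): agent_id=4 -> matches Wendy
So 1 of 4 rows is dropped.

SQL:
SELECT a.title, b.name AS agent
FROM tickets a
INNER JOIN agents b ON a.agent_id = b.id

Result:
title          | agent
---------------+------
Memory leak    | Wendy
Wrong total    | Julia
Slow page load | Wendy


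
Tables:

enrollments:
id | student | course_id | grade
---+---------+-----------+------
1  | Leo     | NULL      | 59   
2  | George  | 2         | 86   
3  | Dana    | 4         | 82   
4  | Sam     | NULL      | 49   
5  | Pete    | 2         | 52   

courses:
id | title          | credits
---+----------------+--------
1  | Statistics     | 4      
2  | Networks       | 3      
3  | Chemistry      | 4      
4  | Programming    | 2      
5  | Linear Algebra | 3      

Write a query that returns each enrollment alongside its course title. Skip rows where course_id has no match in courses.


INNER JOIN keeps only enrollments rows whose course_id matches an id in courses. Walk through each enrollment:
  - enrollment 1 (Leo): course_id=NULL, no match -> dropped
  - enrollment 2 (George): course_id=2 -> matches Networks
  - enrollment 3 (Dana): course_id=4 -> matches Programming
  - enrollment 4 (Sam): course_id=NULL, no match -> dropped
  - enrollment 5 (Pete): course_id=2 -> matches Networks
So 2 of 5 rows are dropped.

SQL:
SELECT a.student, b.title AS course
FROM enrollments a
INNER JOIN courses b ON a.course_id = b.id

Result:
student | course     
--------+------------
George  | Networks   
Dana    | Programming
Pete    | Networks   


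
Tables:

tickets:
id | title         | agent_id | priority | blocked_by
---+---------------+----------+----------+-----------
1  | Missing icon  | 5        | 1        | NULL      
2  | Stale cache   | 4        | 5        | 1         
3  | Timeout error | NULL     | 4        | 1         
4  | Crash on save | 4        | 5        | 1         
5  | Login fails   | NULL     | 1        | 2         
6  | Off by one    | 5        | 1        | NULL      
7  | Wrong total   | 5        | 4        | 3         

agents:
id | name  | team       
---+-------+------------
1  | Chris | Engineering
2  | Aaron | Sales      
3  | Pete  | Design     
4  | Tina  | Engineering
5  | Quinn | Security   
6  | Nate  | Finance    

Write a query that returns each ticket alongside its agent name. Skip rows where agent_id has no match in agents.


INNER JOIN keeps only tickets rows whose agent_id matches an id in agents. Walk through each ticket:
  - ticket 1 (Missing icon): agent_id=5 -> matches Quinn
  - ticket 2 (Stale cache): agent_id=4 -> matches Tina
  - ticket 3 (Timeout error): agent_id=NULL, no match -> dropped
  - ticket 4 (Crash on save): agent_id=4 -> matches Tina
  - ticket 5 (Login fails): agent_id=NULL, no match -> dropped
  - ticket 6 (Off by one): agent_id=5 -> matches Quinn
  - ticket 7 (Wrong total): agent_id=5 -> matches Quinn
So 2 of 7 rows are dropped.

SQL:
SELECT a.title, b.name AS agent
FROM tickets a
INNER JOIN agents b ON a.agent_id = b.id

Result:
title         | agent
--------------+------
Missing icon  | Quinn
Stale cache   | Tina 
Crash on save | Tina 
Off by one    | Quinn
Wrong total   | Quinn


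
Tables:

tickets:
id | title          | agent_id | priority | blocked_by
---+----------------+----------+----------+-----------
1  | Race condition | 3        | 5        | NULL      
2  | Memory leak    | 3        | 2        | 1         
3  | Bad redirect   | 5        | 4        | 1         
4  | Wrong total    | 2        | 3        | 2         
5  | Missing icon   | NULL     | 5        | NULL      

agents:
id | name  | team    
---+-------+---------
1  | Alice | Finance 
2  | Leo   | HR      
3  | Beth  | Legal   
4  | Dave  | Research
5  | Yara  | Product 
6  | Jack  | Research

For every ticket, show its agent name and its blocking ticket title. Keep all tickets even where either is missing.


Two LEFT JOINs from the same base table tickets: one to agents via agent_id, one to tickets itself via blocked_by. Both are LEFT so every ticket is preserved.
Match against agents:
  - ticket 1 (Race condition): agent_id=3 -> matches Beth
  - ticket 2 (Memory leak): agent_id=3 -> matches Beth
  - ticket 3 (Bad redirect): agent_id=5 -> matches Yara
  - ticket 4 (Wrong total): agent_id=2 -> matches Leo
  - ticket 5 (Missing icon): agent_id=NULL, no match -> kept with NULL
Match against tickets (self):
  - ticket 1 (Race condition): blocked_by=NULL -> NULL
  - ticket 2 (Memory leak): blocked_by=1 -> Race condition
  - ticket 3 (Bad redirect): blocked_by=1 -> Race condition
  - ticket 4 (Wrong total): blocked_by=2 -> Memory leak
  - ticket 5 (Missing icon): blocked_by=NULL -> NULL

SQL:
SELECT a.title, b.name AS agent, c.title AS blocked_by
FROM tickets a
LEFT JOIN agents b ON a.agent_id = b.id
LEFT JOIN tickets c ON a.blocked_by = c.id

Result:
title          | agent | blocked_by    
---------------+-------+---------------
Race condition | Beth  | NULL          
Memory leak    | Beth  | Race condition
Bad redirect   | Yara  | Race condition
Wrong total    | Leo   | Memory leak   
Missing icon   | NULL  | NULL          


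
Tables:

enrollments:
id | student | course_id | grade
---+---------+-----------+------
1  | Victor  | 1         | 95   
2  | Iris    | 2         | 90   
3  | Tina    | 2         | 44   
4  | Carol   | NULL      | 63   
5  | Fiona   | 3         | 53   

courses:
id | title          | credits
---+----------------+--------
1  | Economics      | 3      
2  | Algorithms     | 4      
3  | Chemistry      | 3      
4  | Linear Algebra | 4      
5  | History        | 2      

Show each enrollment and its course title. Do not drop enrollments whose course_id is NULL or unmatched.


LEFT JOIN keeps every row from enrollments (the left table); where course_id has no match in courses, the course columns become NULL. Walk through each enrollment:
  - enrollment 1 (Victor): course_id=1 -> matches Economics
  - enrollment 2 (Iris): course_id=2 -> matches Algorithms
  - enrollment 3 (Tina): course_id=2 -> matches Algorithms
  - enrollment 4 (Carol): course_id=NULL, no match -> kept with NULL
  - enrollment 5 (Fiona): course_id=3 -> matches Chemistry
All 5 rows appear; 1 has NULL course.

SQL:
SELECT a.student, b.title AS course
FROM enrollments a
LEFT JOIN courses b ON a.course_id = b.id

Result:
student | course    
--------+-----------
Victor  | Economics 
Iris    | Algorithms
Tina    | Algorithms
Carol   | NULL      
Fiona   | Chemistry 


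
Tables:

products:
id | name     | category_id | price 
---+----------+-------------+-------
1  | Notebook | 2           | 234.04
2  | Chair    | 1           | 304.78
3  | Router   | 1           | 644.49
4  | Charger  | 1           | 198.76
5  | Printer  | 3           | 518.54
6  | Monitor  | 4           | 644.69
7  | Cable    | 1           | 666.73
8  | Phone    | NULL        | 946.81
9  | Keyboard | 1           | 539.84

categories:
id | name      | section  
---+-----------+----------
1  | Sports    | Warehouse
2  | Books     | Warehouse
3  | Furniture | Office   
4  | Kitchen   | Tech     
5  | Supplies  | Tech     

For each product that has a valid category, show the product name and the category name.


INNER JOIN keeps only products rows whose category_id matches an id in categories. Walk through each product:
  - product 1 (Notebook): category_id=2 -> matches Books
  - product 2 (Chair): category_id=1 -> matches Sports
  - product 3 (Router): category_id=1 -> matches Sports
  - product 4 (Charger): category_id=1 -> matches Sports
  - product 5 (Printer): category_id=3 -> matches Furniture
  - product 6 (Monitor): category_id=4 -> matches Kitchen
  - product 7 (Cable): category_id=1 -> matches Sports
  - product 8 (Phone): category_id=NULL, no match -> dropped
  - product 9 (Keyboard): category_id=1 -> matches Sports
So 1 of 9 rows is dropped.

SQL:
SELECT a.name, b.name AS category
FROM products a
INNER JOIN categories b ON a.category_id = b.id

Result:
name     | category 
---------+----------
Notebook | Books    
Chair    | Sports   
Router   | Sports   
Charger  | Sports   
Printer  | Furniture
Monitor  | Kitchen  
Cable    | Sports   
Keyboard | Sports   


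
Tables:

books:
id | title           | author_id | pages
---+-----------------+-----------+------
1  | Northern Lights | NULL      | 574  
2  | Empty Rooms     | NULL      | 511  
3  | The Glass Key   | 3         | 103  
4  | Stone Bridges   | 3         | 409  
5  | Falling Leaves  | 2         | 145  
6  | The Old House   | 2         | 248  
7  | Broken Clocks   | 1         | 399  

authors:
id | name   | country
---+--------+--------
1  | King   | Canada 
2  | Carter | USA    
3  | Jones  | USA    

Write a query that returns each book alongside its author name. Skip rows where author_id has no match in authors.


INNER JOIN keeps only books rows whose author_id matches an id in authors. Walk through each book:
  - book 1 (Northern Lights): author_id=NULL, no match -> dropped
  - book 2 (Empty Rooms): author_id=NULL, no match -> dropped
  - book 3 (The Glass Key): author_id=3 -> matches Jones
  - book 4 (Stone Bridges): author_id=3 -> matches Jones
  - book 5 (Falling Leaves): author_id=2 -> matches Carter
  - book 6 (The Old House): author_id=2 -> matches Carter
  - book 7 (Broken Clocks): author_id=1 -> matches King
So 2 of 7 rows are dropped.

SQL:
SELECT a.title, b.name AS author
FROM books a
INNER JOIN authors b ON a.author_id = b.id

Result:
title          | author
---------------+-------
The Glass Key  | Jones 
Stone Bridges  | Jones 
Falling Leaves | Carter
The Old House  | Carter
Broken Clocks  | King  


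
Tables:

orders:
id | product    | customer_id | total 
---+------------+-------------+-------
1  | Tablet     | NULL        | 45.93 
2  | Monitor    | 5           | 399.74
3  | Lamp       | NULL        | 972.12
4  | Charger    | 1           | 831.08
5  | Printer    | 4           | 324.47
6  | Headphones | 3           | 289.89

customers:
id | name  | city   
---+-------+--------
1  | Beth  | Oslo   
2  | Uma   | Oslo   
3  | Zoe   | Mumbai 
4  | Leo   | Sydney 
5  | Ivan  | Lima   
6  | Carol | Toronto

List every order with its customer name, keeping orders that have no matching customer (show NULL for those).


LEFT JOIN keeps every row from orders (the left table); where customer_id has no match in customers, the customer columns become NULL. Walk through each order:
  - order 1 (Tablet): customer_id=NULL, no match -> kept with NULL
  - order 2 (Monitor): customer_id=5 -> matches Ivan
  - order 3 (Lamp): customer_id=NULL, no match -> kept with NULL
  - order 4 (Charger): customer_id=1 -> matches Beth
  - order 5 (Printer): customer_id=4 -> matches Leo
  - order 6 (Headphones): customer_id=3 -> matches Zoe
All 6 rows appear; 2 have NULL customer.

SQL:
SELECT a.product, b.name AS customer
FROM orders a
LEFT JOIN customers b ON a.customer_id = b.id

Result:
product    | customer
-----------+---------
Tablet     | NULL    
Monitor    | Ivan    
Lamp       | NULL    
Charger    | Beth    
Printer    | Leo     
Headphones | Zoe     


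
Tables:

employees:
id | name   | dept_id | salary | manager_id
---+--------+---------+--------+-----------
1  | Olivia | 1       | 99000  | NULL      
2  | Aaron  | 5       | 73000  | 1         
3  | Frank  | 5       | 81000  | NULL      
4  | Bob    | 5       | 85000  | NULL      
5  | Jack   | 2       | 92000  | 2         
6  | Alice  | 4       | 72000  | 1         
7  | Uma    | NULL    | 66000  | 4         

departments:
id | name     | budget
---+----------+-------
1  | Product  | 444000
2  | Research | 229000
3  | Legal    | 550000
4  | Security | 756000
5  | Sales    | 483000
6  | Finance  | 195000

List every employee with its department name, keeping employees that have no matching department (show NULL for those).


LEFT JOIN keeps every row from employees (the left table); where dept_id has no match in departments, the department columns become NULL. Walk through each employee:
  - employee 1 (Olivia): dept_id=1 -> matches Product
  - employee 2 (Aaron): dept_id=5 -> matches Sales
  - employee 3 (Frank): dept_id=5 -> matches Sales
  - employee 4 (Bob): dept_id=5 -> matches Sales
  - employee 5 (Jack): dept_id=2 -> matches Research
  - employee 6 (Alice): dept_id=4 -> matches Security
  - employee 7 (Uma): dept_id=NULL, no match -> kept with NULL
All 7 rows appear; 1 has NULL department.

SQL:
SELECT a.name, b.name AS department
FROM employees a
LEFT JOIN departments b ON a.dept_id = b.id

Result:
name   | department
-------+-----------
Olivia | Product   
Aaron  | Sales     
Frank  | Sales     
Bob    | Sales     
Jack   | Research  
Alice  | Security  
Uma    | NULL      


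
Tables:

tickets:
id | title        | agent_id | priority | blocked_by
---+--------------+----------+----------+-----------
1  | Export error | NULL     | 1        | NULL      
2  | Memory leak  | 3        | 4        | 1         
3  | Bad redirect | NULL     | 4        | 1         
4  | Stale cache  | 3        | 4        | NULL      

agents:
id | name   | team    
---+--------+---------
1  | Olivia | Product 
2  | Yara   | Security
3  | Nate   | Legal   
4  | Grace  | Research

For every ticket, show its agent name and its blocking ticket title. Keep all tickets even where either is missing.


Two LEFT JOINs from the same base table tickets: one to agents via agent_id, one to tickets itself via blocked_by. Both are LEFT so every ticket is preserved.
Match against agents:
  - ticket 1 (Export error): agent_id=NULL, no match -> kept with NULL
  - ticket 2 (Memory leak): agent_id=3 -> matches Nate
  - ticket 3 (Bad redirect): agent_id=NULL, no match -> kept with NULL
  - ticket 4 (Stale cache): agent_id=3 -> matches Nate
Match against tickets (self):
  - ticket 1 (Export error): blocked_by=NULL -> NULL
  - ticket 2 (Memory leak): blocked_by=1 -> Export error
  - ticket 3 (Bad redirect): blocked_by=1 -> Export error
  - ticket 4 (Stale cache): blocked_by=NULL -> NULL

SQL:
SELECT a.title, b.name AS agent, c.title AS blocked_by
FROM tickets a
LEFT JOIN agents b ON a.agent_id = b.id
LEFT JOIN tickets c ON a.blocked_by = c.id

Result:
title        | agent | blocked_by  
-------------+-------+-------------
Export error | NULL  | NULL        
Memory leak  | Nate  | Export error
Bad redirect | NULL  | Export error
Stale cache  | Nate  | NULL        


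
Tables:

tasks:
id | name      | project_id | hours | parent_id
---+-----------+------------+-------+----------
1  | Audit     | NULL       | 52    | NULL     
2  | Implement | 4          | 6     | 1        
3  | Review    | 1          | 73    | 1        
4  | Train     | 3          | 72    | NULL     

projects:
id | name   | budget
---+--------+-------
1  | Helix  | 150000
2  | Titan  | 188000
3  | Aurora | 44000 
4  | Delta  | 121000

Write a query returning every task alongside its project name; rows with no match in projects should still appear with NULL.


LEFT JOIN keeps every row from tasks (the left table); where project_id has no match in projects, the project columns become NULL. Walk through each task:
  - task 1 (Audit): project_id=NULL, no match -> kept with NULL
  - task 2 (Implement): project_id=4 -> matches Delta
  - task 3 (Review): project_id=1 -> matches Helix
  - task 4 (Train): project_id=3 -> matches Aurora
All 4 rows appear; 1 has NULL project.

SQL:
SELECT a.name, b.name AS project
FROM tasks a
LEFT JOIN projects b ON a.project_id = b.id

Result:
name      | project
----------+--------
Audit     | NULL   
Implement | Delta  
Review    | Helix  
Train     | Aurora 


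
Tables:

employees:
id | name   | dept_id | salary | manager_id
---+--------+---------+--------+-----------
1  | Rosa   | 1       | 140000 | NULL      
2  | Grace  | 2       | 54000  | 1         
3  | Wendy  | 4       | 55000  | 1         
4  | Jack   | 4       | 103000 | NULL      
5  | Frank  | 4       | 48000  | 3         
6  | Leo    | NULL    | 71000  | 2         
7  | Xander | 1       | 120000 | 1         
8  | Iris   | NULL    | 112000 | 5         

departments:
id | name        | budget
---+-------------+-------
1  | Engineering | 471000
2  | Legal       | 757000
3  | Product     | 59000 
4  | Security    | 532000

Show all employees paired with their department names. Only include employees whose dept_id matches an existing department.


INNER JOIN keeps only employees rows whose dept_id matches an id in departments. Walk through each employee:
  - employee 1 (Rosa): dept_id=1 -> matches Engineering
  - employee 2 (Grace): dept_id=2 -> matches Legal
  - employee 3 (Wendy): dept_id=4 -> matches Security
  - employee 4 (Jack): dept_id=4 -> matches Security
  - employee 5 (Frank): dept_id=4 -> matches Security
  - employee 6 (Leo): dept_id=NULL, no match -> dropped
  - employee 7 (Xander): dept_id=1 -> matches Engineering
  - employee 8 (Iris): dept_id=NULL, no match -> dropped
So 2 of 8 rows are dropped.

SQL:
SELECT a.name, b.name AS department
FROM employees a
INNER JOIN departments b ON a.dept_id = b.id

Result:
name   | department 
-------+------------
Rosa   | Engineering
Grace  | Legal      
Wendy  | Security   
Jack   | Security   
Frank  | Security   
Xander | Engineering


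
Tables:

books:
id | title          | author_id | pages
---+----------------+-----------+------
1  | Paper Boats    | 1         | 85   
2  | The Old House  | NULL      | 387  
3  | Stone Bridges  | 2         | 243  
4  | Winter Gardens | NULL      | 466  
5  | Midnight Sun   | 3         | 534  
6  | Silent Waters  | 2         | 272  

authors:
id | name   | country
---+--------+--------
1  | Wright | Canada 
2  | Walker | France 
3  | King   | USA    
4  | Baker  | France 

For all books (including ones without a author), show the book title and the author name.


LEFT JOIN keeps every row from books (the left table); where author_id has no match in authors, the author columns become NULL. Walk through each book:
  - book 1 (Paper Boats): author_id=1 -> matches Wright
  - book 2 (The Old House): author_id=NULL, no match -> kept with NULL
  - book 3 (Stone Bridges): author_id=2 -> matches Walker
  - book 4 (Winter Gardens): author_id=NULL, no match -> kept with NULL
  - book 5 (Midnight Sun): author_id=3 -> matches King
  - book 6 (Silent Waters): author_id=2 -> matches Walker
All 6 rows appear; 2 have NULL author.

SQL:
SELECT a.title, b.name AS author
FROM books a
LEFT JOIN authors b ON a.author_id = b.id

Result:
title          | author
---------------+-------
Paper Boats    | Wright
The Old House  | NULL  
Stone Bridges  | Walker
Winter Gardens | NULL  
Midnight Sun   | King  
Silent Waters  | Walker


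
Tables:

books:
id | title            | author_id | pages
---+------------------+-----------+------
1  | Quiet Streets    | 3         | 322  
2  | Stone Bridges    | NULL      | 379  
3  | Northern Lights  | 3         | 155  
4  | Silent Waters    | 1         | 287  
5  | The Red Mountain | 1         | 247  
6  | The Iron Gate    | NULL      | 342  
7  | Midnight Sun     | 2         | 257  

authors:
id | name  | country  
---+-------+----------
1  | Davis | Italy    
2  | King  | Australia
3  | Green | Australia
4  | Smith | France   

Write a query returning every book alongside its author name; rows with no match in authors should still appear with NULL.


LEFT JOIN keeps every row from books (the left table); where author_id has no match in authors, the author columns become NULL. Walk through each book:
  - book 1 (Quiet Streets): author_id=3 -> matches Green
  - book 2 (Stone Bridges): author_id=NULL, no match -> kept with NULL
  - book 3 (Northern Lights): author_id=3 -> matches Green
  - book 4 (Silent Waters): author_id=1 -> matches Davis
  - book 5 (The Red Mountain): author_id=1 -> matches Davis
  - book 6 (The Iron Gate): author_id=NULL, no match -> kept with NULL
  - book 7 (Midnight Sun): author_id=2 -> matches King
All 7 rows appear; 2 have NULL author.

SQL:
SELECT a.title, b.name AS author
FROM books a
LEFT JOIN authors b ON a.author_id = b.id

Result:
title            | author
-----------------+-------
Quiet Streets    | Green 
Stone Bridges    | NULL  
Northern Lights  | Green 
Silent Waters    | Davis 
The Red Mountain | Davis 
The Iron Gate    | NULL  
Midnight Sun     | King  


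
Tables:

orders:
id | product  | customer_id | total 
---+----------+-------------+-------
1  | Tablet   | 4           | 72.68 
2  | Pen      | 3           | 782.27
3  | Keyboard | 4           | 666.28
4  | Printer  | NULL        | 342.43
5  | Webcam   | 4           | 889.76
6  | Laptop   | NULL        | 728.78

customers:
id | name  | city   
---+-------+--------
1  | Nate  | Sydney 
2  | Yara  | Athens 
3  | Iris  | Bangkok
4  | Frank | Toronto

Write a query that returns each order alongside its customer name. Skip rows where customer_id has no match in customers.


INNER JOIN keeps only orders rows whose customer_id matches an id in customers. Walk through each order:
  - order 1 (Tablet): customer_id=4 -> matches Frank
  - order 2 (Pen): customer_id=3 -> matches Iris
  - order 3 (Keyboard): customer_id=4 -> matches Frank
  - order 4 (Printer): customer_id=NULL, no match -> dropped
  - order 5 (Webcam): customer_id=4 -> matches Frank
  - order 6 (Laptop): customer_id=NULL, no match -> dropped
So 2 of 6 rows are dropped.

SQL:
SELECT a.product, b.name AS customer
FROM orders a
INNER JOIN customers b ON a.customer_id = b.id

Result:
product  | customer
---------+---------
Tablet   | Frank   
Pen      | Iris    
Keyboard | Frank   
Webcam   | Frank   


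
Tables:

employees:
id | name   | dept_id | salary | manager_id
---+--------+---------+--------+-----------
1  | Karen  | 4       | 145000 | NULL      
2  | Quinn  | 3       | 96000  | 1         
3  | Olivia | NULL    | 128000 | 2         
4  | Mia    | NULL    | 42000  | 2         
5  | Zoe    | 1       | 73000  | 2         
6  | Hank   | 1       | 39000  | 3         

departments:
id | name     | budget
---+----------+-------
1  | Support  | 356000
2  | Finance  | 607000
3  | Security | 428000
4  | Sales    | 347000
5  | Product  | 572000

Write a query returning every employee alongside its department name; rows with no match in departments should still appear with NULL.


LEFT JOIN keeps every row from employees (the left table); where dept_id has no match in departments, the department columns become NULL. Walk through each employee:
  - employee 1 (Karen): dept_id=4 -> matches Sales
  - employee 2 (Quinn): dept_id=3 -> matches Security
  - employee 3 (Olivia): dept_id=NULL, no match -> kept with NULL
  - employee 4 (Mia): dept_id=NULL, no match -> kept with NULL
  - employee 5 (Zoe): dept_id=1 -> matches Support
  - employee 6 (Hank): dept_id=1 -> matches Support
All 6 rows appear; 2 have NULL department.

SQL:
SELECT a.name, b.name AS department
FROM employees a
LEFT JOIN departments b ON a.dept_id = b.id

Result:
name   | department
-------+-----------
Karen  | Sales     
Quinn  | Security  
Olivia | NULL      
Mia    | NULL      
Zoe    | Support   
Hank   | Support   


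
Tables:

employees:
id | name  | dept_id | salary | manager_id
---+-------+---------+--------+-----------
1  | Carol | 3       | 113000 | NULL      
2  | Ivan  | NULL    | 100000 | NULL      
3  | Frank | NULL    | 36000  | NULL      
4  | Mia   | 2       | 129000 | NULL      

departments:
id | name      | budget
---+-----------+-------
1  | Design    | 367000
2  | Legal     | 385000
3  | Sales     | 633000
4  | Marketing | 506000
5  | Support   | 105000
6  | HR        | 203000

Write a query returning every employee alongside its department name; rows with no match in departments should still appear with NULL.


LEFT JOIN keeps every row from employees (the left table); where dept_id has no match in departments, the department columns become NULL. Walk through each employee:
  - employee 1 (Carol): dept_id=3 -> matches Sales
  - employee 2 (Ivan): dept_id=NULL, no match -> kept with NULL
  - employee 3 (Frank): dept_id=NULL, no match -> kept with NULL
  - employee 4 (Mia): dept_id=2 -> matches Legal
All 4 rows appear; 2 have NULL department.

SQL:
SELECT a.name, b.name AS department
FROM employees a
LEFT JOIN departments b ON a.dept_id = b.id

Result:
name  | department
------+-----------
Carol | Sales     
Ivan  | NULL      
Frank | NULL      
Mia   | Legal     


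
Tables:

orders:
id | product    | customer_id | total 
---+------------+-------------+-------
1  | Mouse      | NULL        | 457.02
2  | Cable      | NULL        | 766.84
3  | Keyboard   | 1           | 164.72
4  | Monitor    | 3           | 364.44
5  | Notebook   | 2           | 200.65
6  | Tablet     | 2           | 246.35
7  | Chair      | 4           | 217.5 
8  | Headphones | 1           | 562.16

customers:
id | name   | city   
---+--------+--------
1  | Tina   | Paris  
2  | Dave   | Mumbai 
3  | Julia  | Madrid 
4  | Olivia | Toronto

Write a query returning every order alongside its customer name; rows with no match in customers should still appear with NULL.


LEFT JOIN keeps every row from orders (the left table); where customer_id has no match in customers, the customer columns become NULL. Walk through each order:
  - order 1 (Mouse): customer_id=NULL, no match -> kept with NULL
  - order 2 (Cable): customer_id=NULL, no match -> kept with NULL
  - order 3 (Keyboard): customer_id=1 -> matches Tina
  - order 4 (Monitor): customer_id=3 -> matches Julia
  - order 5 (Notebook): customer_id=2 -> matches Dave
  - order 6 (Tablet): customer_id=2 -> matches Dave
  - order 7 (Chair): customer_id=4 -> matches Olivia
  - order 8 (Headphones): customer_id=1 -> matches Tina
All 8 rows appear; 2 have NULL customer.

SQL:
SELECT a.product, b.name AS customer
FROM orders a
LEFT JOIN customers b ON a.customer_id = b.id

Result:
product    | customer
-----------+---------
Mouse      | NULL    
Cable      | NULL    
Keyboard   | Tina    
Monitor    | Julia   
Notebook   | Dave    
Tablet     | Dave    
Chair      | Olivia  
Headphones | Tina    


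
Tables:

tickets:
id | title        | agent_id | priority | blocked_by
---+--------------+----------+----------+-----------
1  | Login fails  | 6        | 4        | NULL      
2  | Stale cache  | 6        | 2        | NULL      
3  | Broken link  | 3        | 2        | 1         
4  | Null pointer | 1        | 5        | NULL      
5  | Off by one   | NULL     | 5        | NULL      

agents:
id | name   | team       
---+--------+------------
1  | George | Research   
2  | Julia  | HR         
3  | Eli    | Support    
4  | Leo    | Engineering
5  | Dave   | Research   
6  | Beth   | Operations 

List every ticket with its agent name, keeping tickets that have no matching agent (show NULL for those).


LEFT JOIN keeps every row from tickets (the left table); where agent_id has no match in agents, the agent columns become NULL. Walk through each ticket:
  - ticket 1 (Login fails): agent_id=6 -> matches Beth
  - ticket 2 (Stale cache): agent_id=6 -> matches Beth
  - ticket 3 (Broken link): agent_id=3 -> matches Eli
  - ticket 4 (Null pointer): agent_id=1 -> matches George
  - ticket 5 (Off by one): agent_id=NULL, no match -> kept with NULL
All 5 rows appear; 1 has NULL agent.

SQL:
SELECT a.title, b.name AS agent
FROM tickets a
LEFT JOIN agents b ON a.agent_id = b.id

Result:
title        | agent 
-------------+-------
Login fails  | Beth  
Stale cache  | Beth  
Broken link  | Eli   
Null pointer | George
Off by one   | NULL  


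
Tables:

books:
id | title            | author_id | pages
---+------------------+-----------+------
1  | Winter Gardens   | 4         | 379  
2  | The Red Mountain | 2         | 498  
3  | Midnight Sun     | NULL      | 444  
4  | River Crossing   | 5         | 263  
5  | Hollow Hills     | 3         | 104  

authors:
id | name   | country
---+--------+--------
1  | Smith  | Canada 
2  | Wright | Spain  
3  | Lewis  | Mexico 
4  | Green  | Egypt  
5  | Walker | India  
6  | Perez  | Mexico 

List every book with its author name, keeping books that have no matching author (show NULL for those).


LEFT JOIN keeps every row from books (the left table); where author_id has no match in authors, the author columns become NULL. Walk through each book:
  - book 1 (Winter Gardens): author_id=4 -> matches Green
  - book 2 (The Red Mountain): author_id=2 -> matches Wright
  - book 3 (Midnight Sun): author_id=NULL, no match -> kept with NULL
  - book 4 (River Crossing): author_id=5 -> matches Walker
  - book 5 (Hollow Hills): author_id=3 -> matches Lewis
All 5 rows appear; 1 has NULL author.

SQL:
SELECT a.title, b.name AS author
FROM books a
LEFT JOIN authors b ON a.author_id = b.id

Result:
title            | author
-----------------+-------
Winter Gardens   | Green 
The Red Mountain | Wright
Midnight Sun     | NULL  
River Crossing   | Walker
Hollow Hills     | Lewis 


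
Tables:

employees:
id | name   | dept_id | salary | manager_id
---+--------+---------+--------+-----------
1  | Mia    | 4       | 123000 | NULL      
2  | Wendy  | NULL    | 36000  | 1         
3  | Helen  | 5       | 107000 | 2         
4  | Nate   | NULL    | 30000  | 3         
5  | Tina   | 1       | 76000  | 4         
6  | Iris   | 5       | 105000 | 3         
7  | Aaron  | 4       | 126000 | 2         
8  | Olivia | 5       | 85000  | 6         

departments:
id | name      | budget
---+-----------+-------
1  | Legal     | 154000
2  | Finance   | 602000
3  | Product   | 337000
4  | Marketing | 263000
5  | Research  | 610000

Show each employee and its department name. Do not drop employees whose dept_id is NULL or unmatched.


LEFT JOIN keeps every row from employees (the left table); where dept_id has no match in departments, the department columns become NULL. Walk through each employee:
  - employee 1 (Mia): dept_id=4 -> matches Marketing
  - employee 2 (Wendy): dept_id=NULL, no match -> kept with NULL
  - employee 3 (Helen): dept_id=5 -> matches Research
  - employee 4 (Nate): dept_id=NULL, no match -> kept with NULL
  - employee 5 (Tina): dept_id=1 -> matches Legal
  - employee 6 (Iris): dept_id=5 -> matches Research
  - employee 7 (Aaron): dept_id=4 -> matches Marketing
  - employee 8 (Olivia): dept_id=5 -> matches Research
All 8 rows appear; 2 have NULL department.

SQL:
SELECT a.name, b.name AS department
FROM employees a
LEFT JOIN departments b ON a.dept_id = b.id

Result:
name   | department
-------+-----------
Mia    | Marketing 
Wendy  | NULL      
Helen  | Research  
Nate   | NULL      
Tina   | Legal     
Iris   | Research  
Aaron  | Marketing 
Olivia | Research  


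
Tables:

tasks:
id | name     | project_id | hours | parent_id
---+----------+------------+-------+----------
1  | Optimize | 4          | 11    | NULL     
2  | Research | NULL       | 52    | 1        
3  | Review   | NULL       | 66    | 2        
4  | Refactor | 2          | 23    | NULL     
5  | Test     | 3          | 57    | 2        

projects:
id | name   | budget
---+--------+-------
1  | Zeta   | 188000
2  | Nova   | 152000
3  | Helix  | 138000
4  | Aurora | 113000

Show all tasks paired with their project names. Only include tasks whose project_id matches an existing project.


INNER JOIN keeps only tasks rows whose project_id matches an id in projects. Walk through each task:
  - task 1 (Optimize): project_id=4 -> matches Aurora
  - task 2 (Research): project_id=NULL, no match -> dropped
  - task 3 (Review): project_id=NULL, no match -> dropped
  - task 4 (Refactor): project_id=2 -> matches Nova
  - task 5 (Test): project_id=3 -> matches Helix
So 2 of 5 rows are dropped.

SQL:
SELECT a.name, b.name AS project
FROM tasks a
INNER JOIN projects b ON a.project_id = b.id

Result:
name     | project
---------+--------
Optimize | Aurora 
Refactor | Nova   
Test     | Helix  


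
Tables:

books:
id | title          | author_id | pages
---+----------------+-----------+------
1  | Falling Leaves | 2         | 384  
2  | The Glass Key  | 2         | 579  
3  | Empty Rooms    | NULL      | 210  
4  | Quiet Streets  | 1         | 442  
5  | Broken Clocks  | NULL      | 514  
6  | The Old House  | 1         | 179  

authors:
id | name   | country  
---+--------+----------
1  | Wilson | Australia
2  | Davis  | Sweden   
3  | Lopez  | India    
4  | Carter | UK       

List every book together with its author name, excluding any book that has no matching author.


INNER JOIN keeps only books rows whose author_id matches an id in authors. Walk through each book:
  - book 1 (Falling Leaves): author_id=2 -> matches Davis
  - book 2 (The Glass Key): author_id=2 -> matches Davis
  - book 3 (Empty Rooms): author_id=NULL, no match -> dropped
  - book 4 (Quiet Streets): author_id=1 -> matches Wilson
  - book 5 (Broken Clocks): author_id=NULL, no match -> dropped
  - book 6 (The Old House): author_id=1 -> matches Wilson
So 2 of 6 rows are dropped.

SQL:
SELECT a.title, b.name AS author
FROM books a
INNER JOIN authors b ON a.author_id = b.id

Result:
title          | author
---------------+-------
Falling Leaves | Davis 
The Glass Key  | Davis 
Quiet Streets  | Wilson
The Old House  | Wilson


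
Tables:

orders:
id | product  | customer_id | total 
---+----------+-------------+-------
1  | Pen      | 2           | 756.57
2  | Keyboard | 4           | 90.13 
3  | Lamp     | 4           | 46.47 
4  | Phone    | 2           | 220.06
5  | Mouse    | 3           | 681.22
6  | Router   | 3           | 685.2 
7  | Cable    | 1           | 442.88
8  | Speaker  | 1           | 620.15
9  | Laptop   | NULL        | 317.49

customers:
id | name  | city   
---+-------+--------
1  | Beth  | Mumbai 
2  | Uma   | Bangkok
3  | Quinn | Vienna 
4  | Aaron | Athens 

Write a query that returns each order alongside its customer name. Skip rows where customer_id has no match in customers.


INNER JOIN keeps only orders rows whose customer_id matches an id in customers. Walk through each order:
  - order 1 (Pen): customer_id=2 -> matches Uma
  - order 2 (Keyboard): customer_id=4 -> matches Aaron
  - order 3 (Lamp): customer_id=4 -> matches Aaron
  - order 4 (Phone): customer_id=2 -> matches Uma
  - order 5 (Mouse): customer_id=3 -> matches Quinn
  - order 6 (Router): customer_id=3 -> matches Quinn
  - order 7 (Cable): customer_id=1 -> matches Beth
  - order 8 (Speaker): customer_id=1 -> matches Beth
  - order 9 (Laptop): customer_id=NULL, no match -> dropped
So 1 of 9 rows is dropped.

SQL:
SELECT a.product, b.name AS customer
FROM orders a
INNER JOIN customers b ON a.customer_id = b.id

Result:
product  | customer
---------+---------
Pen      | Uma     
Keyboard | Aaron   
Lamp     | Aaron   
Phone    | Uma     
Mouse    | Quinn   
Router   | Quinn   
Cable    | Beth    
Speaker  | Beth    


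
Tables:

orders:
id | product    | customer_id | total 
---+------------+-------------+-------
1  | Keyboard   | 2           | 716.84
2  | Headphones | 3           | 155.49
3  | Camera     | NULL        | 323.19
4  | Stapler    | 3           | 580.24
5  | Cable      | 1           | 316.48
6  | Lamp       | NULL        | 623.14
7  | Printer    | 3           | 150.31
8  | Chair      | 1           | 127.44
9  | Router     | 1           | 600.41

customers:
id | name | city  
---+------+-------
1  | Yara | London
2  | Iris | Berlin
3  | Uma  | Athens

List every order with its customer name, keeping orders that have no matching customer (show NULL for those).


LEFT JOIN keeps every row from orders (the left table); where customer_id has no match in customers, the customer columns become NULL. Walk through each order:
  - order 1 (Keyboard): customer_id=2 -> matches Iris
  - order 2 (Headphones): customer_id=3 -> matches Uma
  - order 3 (Camera): customer_id=NULL, no match -> kept with NULL
  - order 4 (Stapler): customer_id=3 -> matches Uma
  - order 5 (Cable): customer_id=1 -> matches Yara
  - order 6 (Lamp): customer_id=NULL, no match -> kept with NULL
  - order 7 (Printer): customer_id=3 -> matches Uma
  - order 8 (Chair): customer_id=1 -> matches Yara
  - order 9 (Router): customer_id=1 -> matches Yara
All 9 rows appear; 2 have NULL customer.

SQL:
SELECT a.product, b.name AS customer
FROM orders a
LEFT JOIN customers b ON a.customer_id = b.id

Result:
product    | customer
-----------+---------
Keyboard   | Iris    
Headphones | Uma     
Camera     | NULL    
Stapler    | Uma     
Cable      | Yara    
Lamp       | NULL    
Printer    | Uma     
Chair      | Yara    
Router     | Yara    


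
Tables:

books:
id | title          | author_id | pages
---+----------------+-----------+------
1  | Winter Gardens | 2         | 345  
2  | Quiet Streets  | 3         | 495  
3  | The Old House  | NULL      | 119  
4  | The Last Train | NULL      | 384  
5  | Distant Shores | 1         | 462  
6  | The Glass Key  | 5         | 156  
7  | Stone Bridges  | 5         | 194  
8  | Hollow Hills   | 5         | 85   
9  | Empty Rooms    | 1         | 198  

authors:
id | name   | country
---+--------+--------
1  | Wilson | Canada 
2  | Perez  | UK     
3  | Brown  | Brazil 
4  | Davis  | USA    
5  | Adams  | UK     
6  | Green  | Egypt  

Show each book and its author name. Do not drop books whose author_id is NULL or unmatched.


LEFT JOIN keeps every row from books (the left table); where author_id has no match in authors, the author columns become NULL. Walk through each book:
  - book 1 (Winter Gardens): author_id=2 -> matches Perez
  - book 2 (Quiet Streets): author_id=3 -> matches Brown
  - book 3 (The Old House): author_id=NULL, no match -> kept with NULL
  - book 4 (The Last Train): author_id=NULL, no match -> kept with NULL
  - book 5 (Distant Shores): author_id=1 -> matches Wilson
  - book 6 (The Glass Key): author_id=5 -> matches Adams
  - book 7 (Stone Bridges): author_id=5 -> matches Adams
  - book 8 (Hollow Hills): author_id=5 -> matches Adams
  - book 9 (Empty Rooms): author_id=1 -> matches Wilson
All 9 rows appear; 2 have NULL author.

SQL:
SELECT a.title, b.name AS author
FROM books a
LEFT JOIN authors b ON a.author_id = b.id

Result:
title          | author
---------------+-------
Winter Gardens | Perez 
Quiet Streets  | Brown 
The Old House  | NULL  
The Last Train | NULL  
Distant Shores | Wilson
The Glass Key  | Adams 
Stone Bridges  | Adams 
Hollow Hills   | Adams 
Empty Rooms    | Wilson
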